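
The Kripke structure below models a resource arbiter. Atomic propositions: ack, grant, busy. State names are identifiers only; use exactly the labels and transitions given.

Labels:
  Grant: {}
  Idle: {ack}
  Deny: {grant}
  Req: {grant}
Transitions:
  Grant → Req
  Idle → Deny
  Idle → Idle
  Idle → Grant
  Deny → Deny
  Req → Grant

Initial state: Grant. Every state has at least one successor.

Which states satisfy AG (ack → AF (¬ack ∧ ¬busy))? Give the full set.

States satisfying ack → AF (¬ack ∧ ¬busy): {Grant, Deny, Req}.
States satisfying AG (ack → AF (¬ack ∧ ¬busy)): {Grant, Deny, Req}.

{Grant, Deny, Req}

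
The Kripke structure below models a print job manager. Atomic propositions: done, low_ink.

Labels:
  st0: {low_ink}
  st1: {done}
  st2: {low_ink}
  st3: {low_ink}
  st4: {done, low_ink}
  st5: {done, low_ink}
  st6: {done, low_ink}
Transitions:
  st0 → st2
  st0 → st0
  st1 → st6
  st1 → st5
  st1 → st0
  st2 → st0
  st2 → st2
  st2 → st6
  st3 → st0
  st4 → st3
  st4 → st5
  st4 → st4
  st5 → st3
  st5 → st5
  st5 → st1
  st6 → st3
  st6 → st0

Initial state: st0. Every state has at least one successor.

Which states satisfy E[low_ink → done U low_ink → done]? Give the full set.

States satisfying low_ink → done: {st1, st4, st5, st6}.
States satisfying E[low_ink → done U low_ink → done]: {st1, st4, st5, st6}.

{st1, st4, st5, st6}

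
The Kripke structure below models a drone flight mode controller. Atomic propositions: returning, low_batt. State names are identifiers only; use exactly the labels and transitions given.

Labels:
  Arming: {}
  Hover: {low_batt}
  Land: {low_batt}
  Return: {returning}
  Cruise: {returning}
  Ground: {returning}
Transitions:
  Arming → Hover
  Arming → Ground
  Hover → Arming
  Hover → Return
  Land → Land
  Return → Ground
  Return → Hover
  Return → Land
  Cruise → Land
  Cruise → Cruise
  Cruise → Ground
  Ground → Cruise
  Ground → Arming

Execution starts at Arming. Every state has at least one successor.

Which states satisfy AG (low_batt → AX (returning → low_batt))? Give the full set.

{Land}

States satisfying low_batt → AX (returning → low_batt): {Arming, Land, Return, Cruise, Ground}.
States satisfying AG (low_batt → AX (returning → low_batt)): {Land}.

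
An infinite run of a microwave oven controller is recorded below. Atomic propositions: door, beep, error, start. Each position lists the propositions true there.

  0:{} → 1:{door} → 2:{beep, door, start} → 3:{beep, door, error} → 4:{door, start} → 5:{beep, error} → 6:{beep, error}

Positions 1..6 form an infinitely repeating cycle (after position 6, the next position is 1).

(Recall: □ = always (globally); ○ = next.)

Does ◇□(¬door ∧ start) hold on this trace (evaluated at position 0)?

Does not hold

□(¬door ∧ start) is false at every position 0..6, so it never becomes true and ◇□(¬door ∧ start) fails.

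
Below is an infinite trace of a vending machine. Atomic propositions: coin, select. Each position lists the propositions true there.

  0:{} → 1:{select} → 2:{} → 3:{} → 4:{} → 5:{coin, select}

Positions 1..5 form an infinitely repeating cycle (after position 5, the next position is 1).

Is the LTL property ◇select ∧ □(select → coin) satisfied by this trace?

select holds at position 1, which is reachable from 0, so ◇select holds.
select → coin must hold at every position from 0 onward. It fails at position 1, so □(select → coin) is false.
Positions where select holds: 1, 5.
Check coin at each: 1→fails, 5→ok.
At position 0: ◇select is true; □(select → coin) is false; so ◇select ∧ □(select → coin) is false.

Does not hold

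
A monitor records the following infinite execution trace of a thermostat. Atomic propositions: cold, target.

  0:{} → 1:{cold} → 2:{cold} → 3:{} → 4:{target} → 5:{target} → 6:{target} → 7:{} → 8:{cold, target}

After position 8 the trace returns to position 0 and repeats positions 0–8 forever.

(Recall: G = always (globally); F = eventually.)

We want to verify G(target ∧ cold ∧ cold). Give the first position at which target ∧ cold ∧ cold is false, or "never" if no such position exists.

0

At position 0 the labels are {}, so target ∧ cold ∧ cold is false there. This is the first violation.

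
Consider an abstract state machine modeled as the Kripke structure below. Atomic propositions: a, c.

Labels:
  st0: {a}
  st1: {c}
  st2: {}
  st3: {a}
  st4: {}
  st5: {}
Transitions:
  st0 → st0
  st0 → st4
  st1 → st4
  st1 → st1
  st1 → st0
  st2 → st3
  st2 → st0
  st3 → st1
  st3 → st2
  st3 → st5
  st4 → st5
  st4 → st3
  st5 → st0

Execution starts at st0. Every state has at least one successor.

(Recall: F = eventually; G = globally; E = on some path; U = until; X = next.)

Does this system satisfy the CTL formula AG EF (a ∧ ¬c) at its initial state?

Satisfied

States satisfying EF (a ∧ ¬c): {st0, st1, st2, st3, st4, st5}.
States satisfying AG EF (a ∧ ¬c): {st0, st1, st2, st3, st4, st5}.
Every state reachable from st0 satisfies EF (a ∧ ¬c).
st0 ∈ Sat(AG EF (a ∧ ¬c)).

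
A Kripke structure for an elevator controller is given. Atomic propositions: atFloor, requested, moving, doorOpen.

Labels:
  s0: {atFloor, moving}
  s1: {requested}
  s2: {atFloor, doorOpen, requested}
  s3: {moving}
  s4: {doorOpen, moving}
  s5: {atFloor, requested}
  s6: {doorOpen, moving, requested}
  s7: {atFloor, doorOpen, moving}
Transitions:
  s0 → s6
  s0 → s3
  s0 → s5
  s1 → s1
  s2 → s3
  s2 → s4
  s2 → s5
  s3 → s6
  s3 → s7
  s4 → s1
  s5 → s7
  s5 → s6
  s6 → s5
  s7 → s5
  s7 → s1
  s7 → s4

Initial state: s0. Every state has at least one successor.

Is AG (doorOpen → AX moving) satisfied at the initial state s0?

Violated

States satisfying doorOpen → AX moving: {s0, s1, s3, s5}.
States satisfying AG (doorOpen → AX moving): {s1}.
s4 is reachable from s0 and violates doorOpen → AX moving, so AG fails at s0.
s0 ∉ Sat(AG (doorOpen → AX moving)).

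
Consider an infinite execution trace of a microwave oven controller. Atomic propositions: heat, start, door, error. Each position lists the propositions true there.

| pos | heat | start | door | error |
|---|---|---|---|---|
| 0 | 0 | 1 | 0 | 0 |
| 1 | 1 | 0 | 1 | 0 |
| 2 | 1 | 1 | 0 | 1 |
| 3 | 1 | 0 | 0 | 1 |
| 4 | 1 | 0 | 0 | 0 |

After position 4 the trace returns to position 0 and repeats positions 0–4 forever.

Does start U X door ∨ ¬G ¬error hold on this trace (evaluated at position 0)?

Walking from position 0: X door first holds at position 0, and start holds at every earlier position along the way, so start U X door holds.
At position 0: start U X door is true; ¬G ¬error is true; so start U X door ∨ ¬G ¬error is true.

Satisfied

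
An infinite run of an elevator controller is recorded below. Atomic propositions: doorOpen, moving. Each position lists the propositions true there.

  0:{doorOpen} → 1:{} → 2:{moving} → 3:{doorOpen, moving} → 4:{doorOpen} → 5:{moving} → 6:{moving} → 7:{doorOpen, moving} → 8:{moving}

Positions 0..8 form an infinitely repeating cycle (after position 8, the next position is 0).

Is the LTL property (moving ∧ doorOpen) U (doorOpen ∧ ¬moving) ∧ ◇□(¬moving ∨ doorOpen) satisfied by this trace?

Walking from position 0: doorOpen ∧ ¬moving first holds at position 0, and moving ∧ doorOpen holds at every earlier position along the way, so (moving ∧ doorOpen) U (doorOpen ∧ ¬moving) holds.
□(¬moving ∨ doorOpen) is false at every position 0..8, so it never becomes true and ◇□(¬moving ∨ doorOpen) fails.
At position 0: (moving ∧ doorOpen) U (doorOpen ∧ ¬moving) is true; ◇□(¬moving ∨ doorOpen) is false; so (moving ∧ doorOpen) U (doorOpen ∧ ¬moving) ∧ ◇□(¬moving ∨ doorOpen) is false.

No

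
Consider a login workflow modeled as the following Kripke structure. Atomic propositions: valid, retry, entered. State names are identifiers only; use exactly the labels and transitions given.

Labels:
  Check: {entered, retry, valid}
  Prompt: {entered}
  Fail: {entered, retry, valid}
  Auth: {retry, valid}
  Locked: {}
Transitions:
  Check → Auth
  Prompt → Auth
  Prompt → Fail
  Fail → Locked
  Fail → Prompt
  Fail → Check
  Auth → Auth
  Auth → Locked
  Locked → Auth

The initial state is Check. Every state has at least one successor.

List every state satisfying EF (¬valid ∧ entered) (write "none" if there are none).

{Prompt, Fail}

States satisfying ¬valid ∧ entered: {Prompt}.
States satisfying EF (¬valid ∧ entered): {Prompt, Fail}.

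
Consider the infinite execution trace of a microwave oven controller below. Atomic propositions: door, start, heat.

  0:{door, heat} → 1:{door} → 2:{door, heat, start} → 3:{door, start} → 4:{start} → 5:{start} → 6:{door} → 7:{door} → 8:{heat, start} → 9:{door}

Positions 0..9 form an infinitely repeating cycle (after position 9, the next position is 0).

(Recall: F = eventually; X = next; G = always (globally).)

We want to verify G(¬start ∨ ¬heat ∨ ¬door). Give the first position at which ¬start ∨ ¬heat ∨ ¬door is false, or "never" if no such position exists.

2

Check ¬start ∨ ¬heat ∨ ¬door at each position in order: 0 ✓, 1 ✓.
At position 2 the labels are {door, heat, start}, so ¬start ∨ ¬heat ∨ ¬door is false there. This is the first violation.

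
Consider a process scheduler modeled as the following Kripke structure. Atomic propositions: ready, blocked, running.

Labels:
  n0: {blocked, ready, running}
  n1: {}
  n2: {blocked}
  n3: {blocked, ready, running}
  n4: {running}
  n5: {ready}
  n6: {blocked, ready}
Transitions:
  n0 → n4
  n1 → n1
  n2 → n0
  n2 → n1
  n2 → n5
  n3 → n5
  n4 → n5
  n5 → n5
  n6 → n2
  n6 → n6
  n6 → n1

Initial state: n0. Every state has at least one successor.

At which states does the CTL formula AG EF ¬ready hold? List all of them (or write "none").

{n1}

States satisfying EF ¬ready: {n0, n1, n2, n4, n6}.
States satisfying AG EF ¬ready: {n1}.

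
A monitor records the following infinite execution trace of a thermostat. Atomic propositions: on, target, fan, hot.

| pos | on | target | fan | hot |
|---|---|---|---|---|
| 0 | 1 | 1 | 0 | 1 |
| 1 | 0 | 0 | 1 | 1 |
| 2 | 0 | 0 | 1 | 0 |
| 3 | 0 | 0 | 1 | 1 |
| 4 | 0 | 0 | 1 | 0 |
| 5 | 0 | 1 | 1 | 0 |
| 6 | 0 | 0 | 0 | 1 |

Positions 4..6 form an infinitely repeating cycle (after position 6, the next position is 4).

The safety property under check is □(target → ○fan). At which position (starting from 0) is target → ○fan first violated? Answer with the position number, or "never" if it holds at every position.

Check target → ○fan at each position in order: 0 ✓, 1 ✓, 2 ✓, 3 ✓, 4 ✓.
At position 5 the labels are {fan, target} and the next position 6 has {hot}, so target → ○fan is false there. This is the first violation.

5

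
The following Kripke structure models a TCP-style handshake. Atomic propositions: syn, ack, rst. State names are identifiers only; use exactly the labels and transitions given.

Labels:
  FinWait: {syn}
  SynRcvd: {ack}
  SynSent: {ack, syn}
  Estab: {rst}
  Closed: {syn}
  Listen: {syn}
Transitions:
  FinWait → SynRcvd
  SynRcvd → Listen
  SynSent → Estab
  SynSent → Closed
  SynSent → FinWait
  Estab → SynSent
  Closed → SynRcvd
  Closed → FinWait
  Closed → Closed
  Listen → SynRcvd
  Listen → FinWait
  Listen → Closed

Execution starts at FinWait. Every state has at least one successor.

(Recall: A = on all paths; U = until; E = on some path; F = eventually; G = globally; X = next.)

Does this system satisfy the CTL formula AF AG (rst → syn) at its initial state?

States satisfying AG (rst → syn): {FinWait, SynRcvd, Closed, Listen}.
States satisfying AF AG (rst → syn): {FinWait, SynRcvd, Closed, Listen}.
FinWait ∈ Sat(AF AG (rst → syn)).

Satisfied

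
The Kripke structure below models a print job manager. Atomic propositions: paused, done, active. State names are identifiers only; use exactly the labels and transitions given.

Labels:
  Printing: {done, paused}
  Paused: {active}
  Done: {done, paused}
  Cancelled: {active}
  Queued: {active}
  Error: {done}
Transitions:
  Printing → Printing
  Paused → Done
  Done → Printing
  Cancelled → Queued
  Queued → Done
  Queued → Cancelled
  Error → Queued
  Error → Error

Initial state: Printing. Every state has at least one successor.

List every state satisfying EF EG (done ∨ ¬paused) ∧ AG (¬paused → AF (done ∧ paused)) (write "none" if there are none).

{Printing, Paused, Done}

States satisfying EG (done ∨ ¬paused): {Printing, Paused, Done, Cancelled, Queued, Error}.
States satisfying EF EG (done ∨ ¬paused): {Printing, Paused, Done, Cancelled, Queued, Error}.
States satisfying ¬paused → AF (done ∧ paused): {Printing, Paused, Done}.
States satisfying AG (¬paused → AF (done ∧ paused)): {Printing, Paused, Done}.
States satisfying EF EG (done ∨ ¬paused) ∧ AG (¬paused → AF (done ∧ paused)): {Printing, Paused, Done}.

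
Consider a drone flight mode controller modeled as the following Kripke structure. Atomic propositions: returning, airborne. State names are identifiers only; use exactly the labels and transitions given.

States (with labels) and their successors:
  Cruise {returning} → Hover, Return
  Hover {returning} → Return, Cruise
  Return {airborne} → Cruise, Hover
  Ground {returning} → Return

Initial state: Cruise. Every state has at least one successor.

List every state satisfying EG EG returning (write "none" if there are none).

States satisfying EG returning: {Cruise, Hover}.
States satisfying EG EG returning: {Cruise, Hover}.

{Cruise, Hover}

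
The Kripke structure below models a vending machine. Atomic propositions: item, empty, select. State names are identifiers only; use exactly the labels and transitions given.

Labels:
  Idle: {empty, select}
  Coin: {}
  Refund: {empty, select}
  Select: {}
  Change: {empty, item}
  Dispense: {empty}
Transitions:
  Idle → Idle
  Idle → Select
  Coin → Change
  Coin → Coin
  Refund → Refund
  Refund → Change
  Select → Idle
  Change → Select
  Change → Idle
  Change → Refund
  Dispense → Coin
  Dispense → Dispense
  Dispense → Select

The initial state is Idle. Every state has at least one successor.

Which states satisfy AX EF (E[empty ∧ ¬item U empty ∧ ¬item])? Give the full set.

{Idle, Coin, Refund, Select, Change, Dispense}

States satisfying EF (E[empty ∧ ¬item U empty ∧ ¬item]): {Idle, Coin, Refund, Select, Change, Dispense}.
States satisfying AX EF (E[empty ∧ ¬item U empty ∧ ¬item]): {Idle, Coin, Refund, Select, Change, Dispense}.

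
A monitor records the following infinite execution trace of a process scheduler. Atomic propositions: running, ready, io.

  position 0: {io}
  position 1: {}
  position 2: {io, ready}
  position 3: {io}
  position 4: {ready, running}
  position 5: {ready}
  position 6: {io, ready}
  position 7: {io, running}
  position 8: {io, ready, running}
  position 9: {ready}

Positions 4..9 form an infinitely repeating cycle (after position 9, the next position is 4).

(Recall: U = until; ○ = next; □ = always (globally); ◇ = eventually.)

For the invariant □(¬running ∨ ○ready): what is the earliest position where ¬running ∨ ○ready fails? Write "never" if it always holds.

¬running ∨ ○ready holds at every position 0..9, and those are all the positions the trace ever visits, so the invariant □(¬running ∨ ○ready) is never violated.

never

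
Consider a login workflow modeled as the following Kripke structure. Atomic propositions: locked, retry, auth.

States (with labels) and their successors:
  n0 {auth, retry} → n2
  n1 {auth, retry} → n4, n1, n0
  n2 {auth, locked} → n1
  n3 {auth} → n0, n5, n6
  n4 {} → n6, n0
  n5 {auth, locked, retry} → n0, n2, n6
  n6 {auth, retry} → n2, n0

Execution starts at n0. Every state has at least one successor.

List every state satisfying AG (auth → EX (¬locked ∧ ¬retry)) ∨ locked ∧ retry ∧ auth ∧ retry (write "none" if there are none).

States satisfying auth → EX (¬locked ∧ ¬retry): {n1, n4}.
States satisfying AG (auth → EX (¬locked ∧ ¬retry)): ∅.
States satisfying locked ∧ retry: {n5}.
States satisfying auth ∧ retry: {n0, n1, n5, n6}.
States satisfying locked ∧ retry ∧ auth ∧ retry: {n5}.
States satisfying AG (auth → EX (¬locked ∧ ¬retry)) ∨ locked ∧ retry ∧ auth ∧ retry: {n5}.

{n5}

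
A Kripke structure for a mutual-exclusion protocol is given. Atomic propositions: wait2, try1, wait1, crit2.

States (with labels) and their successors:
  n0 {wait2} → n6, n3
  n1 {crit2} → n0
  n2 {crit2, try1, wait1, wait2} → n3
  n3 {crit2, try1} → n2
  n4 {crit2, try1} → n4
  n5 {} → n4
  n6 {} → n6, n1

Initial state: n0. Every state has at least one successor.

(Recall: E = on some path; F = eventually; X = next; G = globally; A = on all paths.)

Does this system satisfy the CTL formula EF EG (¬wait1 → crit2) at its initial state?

States satisfying EG (¬wait1 → crit2): {n2, n3, n4}.
States satisfying EF EG (¬wait1 → crit2): {n0, n1, n2, n3, n4, n5, n6}.
Some path from n0 reaches a state where EG (¬wait1 → crit2) holds.
n0 ∈ Sat(EF EG (¬wait1 → crit2)).

Satisfied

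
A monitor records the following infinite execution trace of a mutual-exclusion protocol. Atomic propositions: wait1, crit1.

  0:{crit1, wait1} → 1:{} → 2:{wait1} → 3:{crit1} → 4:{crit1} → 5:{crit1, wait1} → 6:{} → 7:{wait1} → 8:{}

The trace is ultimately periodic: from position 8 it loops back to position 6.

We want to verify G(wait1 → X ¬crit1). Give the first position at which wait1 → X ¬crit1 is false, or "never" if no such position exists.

2

Check wait1 → X ¬crit1 at each position in order: 0 ✓, 1 ✓.
At position 2 the labels are {wait1} and the next position 3 has {crit1}, so wait1 → X ¬crit1 is false there. This is the first violation.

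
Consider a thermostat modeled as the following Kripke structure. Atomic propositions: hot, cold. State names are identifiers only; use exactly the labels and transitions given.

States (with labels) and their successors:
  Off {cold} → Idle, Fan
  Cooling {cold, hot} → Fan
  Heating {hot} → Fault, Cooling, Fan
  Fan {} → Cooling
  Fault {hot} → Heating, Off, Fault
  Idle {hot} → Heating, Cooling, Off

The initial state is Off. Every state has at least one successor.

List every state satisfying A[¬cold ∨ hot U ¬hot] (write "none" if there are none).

{Off, Cooling, Fan}

States satisfying ¬cold ∨ hot: {Cooling, Heating, Fan, Fault, Idle}.
States satisfying ¬hot: {Off, Fan}.
States satisfying A[¬cold ∨ hot U ¬hot]: {Off, Cooling, Fan}.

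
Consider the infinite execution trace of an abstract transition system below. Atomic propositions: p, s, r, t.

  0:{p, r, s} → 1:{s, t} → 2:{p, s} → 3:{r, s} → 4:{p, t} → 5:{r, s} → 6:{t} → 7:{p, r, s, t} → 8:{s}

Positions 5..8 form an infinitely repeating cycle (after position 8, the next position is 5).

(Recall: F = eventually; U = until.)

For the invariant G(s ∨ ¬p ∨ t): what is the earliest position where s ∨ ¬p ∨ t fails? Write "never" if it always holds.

s ∨ ¬p ∨ t holds at every position 0..8, and those are all the positions the trace ever visits, so the invariant G(s ∨ ¬p ∨ t) is never violated.

never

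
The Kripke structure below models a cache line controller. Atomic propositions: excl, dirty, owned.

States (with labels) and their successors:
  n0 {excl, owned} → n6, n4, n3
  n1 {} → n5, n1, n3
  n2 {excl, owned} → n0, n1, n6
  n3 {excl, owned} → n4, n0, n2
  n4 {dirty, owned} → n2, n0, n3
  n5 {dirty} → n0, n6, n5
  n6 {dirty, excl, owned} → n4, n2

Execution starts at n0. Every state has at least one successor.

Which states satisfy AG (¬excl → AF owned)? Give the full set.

none

States satisfying ¬excl → AF owned: {n0, n2, n3, n4, n6}.
States satisfying AG (¬excl → AF owned): ∅.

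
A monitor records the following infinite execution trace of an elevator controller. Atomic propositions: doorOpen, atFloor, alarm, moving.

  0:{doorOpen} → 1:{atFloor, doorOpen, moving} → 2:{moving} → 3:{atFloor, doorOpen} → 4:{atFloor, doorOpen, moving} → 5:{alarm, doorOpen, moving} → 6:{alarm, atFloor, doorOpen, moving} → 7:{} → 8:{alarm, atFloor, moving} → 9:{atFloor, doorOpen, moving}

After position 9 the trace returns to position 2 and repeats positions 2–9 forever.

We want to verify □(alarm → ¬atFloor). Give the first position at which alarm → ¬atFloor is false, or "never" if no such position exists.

Check alarm → ¬atFloor at each position in order: 0 ✓, 1 ✓, 2 ✓, 3 ✓, 4 ✓, 5 ✓.
At position 6 the labels are {alarm, atFloor, doorOpen, moving}, so alarm → ¬atFloor is false there. This is the first violation.

6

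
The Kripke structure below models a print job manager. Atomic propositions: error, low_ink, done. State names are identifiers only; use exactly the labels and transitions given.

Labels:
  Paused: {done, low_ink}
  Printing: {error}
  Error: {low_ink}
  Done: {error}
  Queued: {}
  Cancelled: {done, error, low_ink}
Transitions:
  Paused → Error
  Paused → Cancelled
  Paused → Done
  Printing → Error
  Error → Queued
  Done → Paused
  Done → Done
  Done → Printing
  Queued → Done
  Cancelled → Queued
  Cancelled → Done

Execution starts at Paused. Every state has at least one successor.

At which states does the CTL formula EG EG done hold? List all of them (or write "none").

none

States satisfying EG done: ∅.
States satisfying EG EG done: ∅.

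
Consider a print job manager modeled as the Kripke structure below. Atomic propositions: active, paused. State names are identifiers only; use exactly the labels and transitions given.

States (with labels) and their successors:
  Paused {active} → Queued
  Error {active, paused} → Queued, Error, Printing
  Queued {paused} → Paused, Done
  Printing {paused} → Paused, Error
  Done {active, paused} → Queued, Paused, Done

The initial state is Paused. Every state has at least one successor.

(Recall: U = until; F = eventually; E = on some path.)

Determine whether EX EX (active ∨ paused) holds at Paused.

States satisfying EX (active ∨ paused): {Paused, Error, Queued, Printing, Done}.
States satisfying EX EX (active ∨ paused): {Paused, Error, Queued, Printing, Done}.
Paused ∈ Sat(EX EX (active ∨ paused)).

Yes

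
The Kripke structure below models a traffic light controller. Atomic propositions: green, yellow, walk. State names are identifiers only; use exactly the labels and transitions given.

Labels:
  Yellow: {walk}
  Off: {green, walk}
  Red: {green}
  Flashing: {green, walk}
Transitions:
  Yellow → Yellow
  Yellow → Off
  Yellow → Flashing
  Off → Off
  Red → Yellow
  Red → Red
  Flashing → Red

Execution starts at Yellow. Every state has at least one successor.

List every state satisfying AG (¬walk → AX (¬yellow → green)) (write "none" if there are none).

{Off}

States satisfying ¬walk → AX (¬yellow → green): {Yellow, Off, Flashing}.
States satisfying AG (¬walk → AX (¬yellow → green)): {Off}.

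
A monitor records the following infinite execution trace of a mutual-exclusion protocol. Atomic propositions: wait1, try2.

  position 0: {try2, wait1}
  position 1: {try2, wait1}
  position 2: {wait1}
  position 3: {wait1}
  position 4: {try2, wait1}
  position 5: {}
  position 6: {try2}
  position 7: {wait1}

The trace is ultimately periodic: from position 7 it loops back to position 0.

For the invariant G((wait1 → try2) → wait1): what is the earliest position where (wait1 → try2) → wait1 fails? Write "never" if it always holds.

Check (wait1 → try2) → wait1 at each position in order: 0 ✓, 1 ✓, 2 ✓, 3 ✓, 4 ✓.
At position 5 the labels are {}, so (wait1 → try2) → wait1 is false there. This is the first violation.

5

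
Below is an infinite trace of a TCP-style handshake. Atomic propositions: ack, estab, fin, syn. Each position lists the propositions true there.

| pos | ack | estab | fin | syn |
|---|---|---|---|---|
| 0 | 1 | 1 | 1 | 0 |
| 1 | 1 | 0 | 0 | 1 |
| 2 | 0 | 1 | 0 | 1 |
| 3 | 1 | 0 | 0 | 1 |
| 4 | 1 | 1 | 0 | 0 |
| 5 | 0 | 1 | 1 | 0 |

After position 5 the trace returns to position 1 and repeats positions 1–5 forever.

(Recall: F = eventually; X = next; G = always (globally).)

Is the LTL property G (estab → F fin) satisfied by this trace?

estab → F fin holds at every position 0..5, and those are all positions ever visited, so G (estab → F fin) holds.
Positions where estab holds: 0, 2, 4, 5.
Check F fin at each: 0→ok, 2→ok, 4→ok, 5→ok.

Satisfied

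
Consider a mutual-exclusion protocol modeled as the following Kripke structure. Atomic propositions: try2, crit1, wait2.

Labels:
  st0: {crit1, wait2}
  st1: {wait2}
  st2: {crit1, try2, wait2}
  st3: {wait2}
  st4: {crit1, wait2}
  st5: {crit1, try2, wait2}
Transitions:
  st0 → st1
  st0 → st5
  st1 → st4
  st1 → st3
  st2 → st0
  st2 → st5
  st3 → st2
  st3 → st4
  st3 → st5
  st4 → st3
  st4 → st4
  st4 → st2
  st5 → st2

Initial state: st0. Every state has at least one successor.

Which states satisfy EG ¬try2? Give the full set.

States satisfying ¬try2: {st0, st1, st3, st4}.
States satisfying EG ¬try2: {st0, st1, st3, st4}.

{st0, st1, st3, st4}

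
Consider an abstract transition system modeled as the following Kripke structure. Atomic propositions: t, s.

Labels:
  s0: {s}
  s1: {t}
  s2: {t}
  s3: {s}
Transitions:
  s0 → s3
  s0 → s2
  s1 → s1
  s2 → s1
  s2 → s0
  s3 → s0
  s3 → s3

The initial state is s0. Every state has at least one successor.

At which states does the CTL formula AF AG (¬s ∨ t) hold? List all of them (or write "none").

States satisfying AG (¬s ∨ t): {s1}.
States satisfying AF AG (¬s ∨ t): {s1}.

{s1}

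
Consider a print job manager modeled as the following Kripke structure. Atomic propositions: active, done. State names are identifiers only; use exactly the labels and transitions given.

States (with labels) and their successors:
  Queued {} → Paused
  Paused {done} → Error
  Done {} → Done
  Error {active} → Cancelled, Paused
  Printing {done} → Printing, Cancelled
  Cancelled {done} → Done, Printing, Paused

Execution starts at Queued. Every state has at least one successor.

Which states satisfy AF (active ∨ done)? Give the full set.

{Queued, Paused, Error, Printing, Cancelled}

States satisfying active ∨ done: {Paused, Error, Printing, Cancelled}.
States satisfying AF (active ∨ done): {Queued, Paused, Error, Printing, Cancelled}.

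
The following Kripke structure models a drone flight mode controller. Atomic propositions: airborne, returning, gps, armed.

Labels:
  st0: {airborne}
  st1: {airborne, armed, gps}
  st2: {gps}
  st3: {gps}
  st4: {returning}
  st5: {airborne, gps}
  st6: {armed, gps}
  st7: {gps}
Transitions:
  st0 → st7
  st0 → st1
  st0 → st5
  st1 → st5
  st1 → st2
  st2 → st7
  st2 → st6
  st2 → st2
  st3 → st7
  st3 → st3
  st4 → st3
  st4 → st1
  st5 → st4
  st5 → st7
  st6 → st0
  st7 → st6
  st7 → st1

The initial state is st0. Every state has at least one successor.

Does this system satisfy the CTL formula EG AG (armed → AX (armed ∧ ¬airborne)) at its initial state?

States satisfying AG (armed → AX (armed ∧ ¬airborne)): ∅.
States satisfying EG AG (armed → AX (armed ∧ ¬airborne)): ∅.
No suitable path/successor from st0 witnesses the formula.
st0 ∉ Sat(EG AG (armed → AX (armed ∧ ¬airborne))).

No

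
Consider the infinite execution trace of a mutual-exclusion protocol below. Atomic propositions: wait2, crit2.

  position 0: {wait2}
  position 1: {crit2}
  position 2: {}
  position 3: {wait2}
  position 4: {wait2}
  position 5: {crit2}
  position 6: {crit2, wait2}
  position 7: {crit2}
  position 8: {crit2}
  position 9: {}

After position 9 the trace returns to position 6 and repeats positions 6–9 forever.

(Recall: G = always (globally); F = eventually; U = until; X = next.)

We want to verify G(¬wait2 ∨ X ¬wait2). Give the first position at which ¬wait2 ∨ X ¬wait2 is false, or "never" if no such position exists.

Check ¬wait2 ∨ X ¬wait2 at each position in order: 0 ✓, 1 ✓, 2 ✓.
At position 3 the labels are {wait2} and the next position 4 has {wait2}, so ¬wait2 ∨ X ¬wait2 is false there. This is the first violation.

3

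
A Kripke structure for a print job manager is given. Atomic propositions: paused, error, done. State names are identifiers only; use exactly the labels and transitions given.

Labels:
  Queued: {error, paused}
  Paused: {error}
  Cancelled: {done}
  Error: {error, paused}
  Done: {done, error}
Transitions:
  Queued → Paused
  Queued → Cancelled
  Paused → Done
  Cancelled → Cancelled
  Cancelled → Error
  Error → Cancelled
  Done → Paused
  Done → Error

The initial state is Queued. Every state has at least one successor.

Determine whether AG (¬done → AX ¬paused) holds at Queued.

Holds

States satisfying ¬done → AX ¬paused: {Queued, Paused, Cancelled, Error, Done}.
States satisfying AG (¬done → AX ¬paused): {Queued, Paused, Cancelled, Error, Done}.
Every state reachable from Queued satisfies ¬done → AX ¬paused.
Queued ∈ Sat(AG (¬done → AX ¬paused)).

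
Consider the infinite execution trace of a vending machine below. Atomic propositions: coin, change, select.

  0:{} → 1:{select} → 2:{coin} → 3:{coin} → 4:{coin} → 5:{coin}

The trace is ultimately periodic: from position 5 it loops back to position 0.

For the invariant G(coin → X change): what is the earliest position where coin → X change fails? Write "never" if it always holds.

Check coin → X change at each position in order: 0 ✓, 1 ✓.
At position 2 the labels are {coin} and the next position 3 has {coin}, so coin → X change is false there. This is the first violation.

2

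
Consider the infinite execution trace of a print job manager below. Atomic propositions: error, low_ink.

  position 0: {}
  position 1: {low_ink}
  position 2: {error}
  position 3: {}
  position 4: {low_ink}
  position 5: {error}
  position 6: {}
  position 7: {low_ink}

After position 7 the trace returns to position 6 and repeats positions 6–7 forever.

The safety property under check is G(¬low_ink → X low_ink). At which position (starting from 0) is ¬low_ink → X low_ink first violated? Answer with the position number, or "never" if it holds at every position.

Check ¬low_ink → X low_ink at each position in order: 0 ✓, 1 ✓.
At position 2 the labels are {error} and the next position 3 has {}, so ¬low_ink → X low_ink is false there. This is the first violation.

2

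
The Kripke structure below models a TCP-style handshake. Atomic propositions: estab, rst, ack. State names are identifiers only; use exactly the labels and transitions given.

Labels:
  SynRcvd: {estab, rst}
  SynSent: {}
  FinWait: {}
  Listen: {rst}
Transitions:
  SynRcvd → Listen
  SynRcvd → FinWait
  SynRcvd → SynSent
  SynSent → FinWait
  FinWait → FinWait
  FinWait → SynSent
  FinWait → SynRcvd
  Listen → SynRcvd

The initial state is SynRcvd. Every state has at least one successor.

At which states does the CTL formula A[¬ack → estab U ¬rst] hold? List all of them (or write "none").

States satisfying ¬ack → estab: {SynRcvd}.
States satisfying ¬rst: {SynSent, FinWait}.
States satisfying A[¬ack → estab U ¬rst]: {SynSent, FinWait}.

{SynSent, FinWait}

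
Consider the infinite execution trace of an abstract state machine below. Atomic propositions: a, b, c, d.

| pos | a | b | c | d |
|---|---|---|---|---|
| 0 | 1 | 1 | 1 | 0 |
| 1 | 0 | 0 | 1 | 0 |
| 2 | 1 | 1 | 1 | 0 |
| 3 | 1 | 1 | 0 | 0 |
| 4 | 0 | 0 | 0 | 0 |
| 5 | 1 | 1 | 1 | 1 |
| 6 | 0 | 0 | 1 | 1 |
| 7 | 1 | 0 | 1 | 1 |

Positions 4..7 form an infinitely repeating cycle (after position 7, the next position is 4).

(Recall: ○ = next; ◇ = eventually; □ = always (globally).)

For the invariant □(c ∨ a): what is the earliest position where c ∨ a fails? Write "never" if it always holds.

Check c ∨ a at each position in order: 0 ✓, 1 ✓, 2 ✓, 3 ✓.
At position 4 the labels are {}, so c ∨ a is false there. This is the first violation.

4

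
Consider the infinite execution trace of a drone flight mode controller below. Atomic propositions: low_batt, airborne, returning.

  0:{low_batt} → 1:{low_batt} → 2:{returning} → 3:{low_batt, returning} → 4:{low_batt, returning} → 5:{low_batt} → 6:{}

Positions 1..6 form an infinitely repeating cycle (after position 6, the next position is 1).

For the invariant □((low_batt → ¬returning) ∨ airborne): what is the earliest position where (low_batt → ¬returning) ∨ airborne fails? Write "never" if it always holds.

3

Check (low_batt → ¬returning) ∨ airborne at each position in order: 0 ✓, 1 ✓, 2 ✓.
At position 3 the labels are {low_batt, returning}, so (low_batt → ¬returning) ∨ airborne is false there. This is the first violation.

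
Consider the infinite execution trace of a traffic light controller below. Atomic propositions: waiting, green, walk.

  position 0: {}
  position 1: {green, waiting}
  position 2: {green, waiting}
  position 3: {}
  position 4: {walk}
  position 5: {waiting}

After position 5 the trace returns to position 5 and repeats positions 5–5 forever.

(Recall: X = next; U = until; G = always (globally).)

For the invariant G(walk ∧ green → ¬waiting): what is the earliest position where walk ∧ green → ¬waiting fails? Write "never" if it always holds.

walk ∧ green → ¬waiting holds at every position 0..5, and those are all the positions the trace ever visits, so the invariant G(walk ∧ green → ¬waiting) is never violated.

never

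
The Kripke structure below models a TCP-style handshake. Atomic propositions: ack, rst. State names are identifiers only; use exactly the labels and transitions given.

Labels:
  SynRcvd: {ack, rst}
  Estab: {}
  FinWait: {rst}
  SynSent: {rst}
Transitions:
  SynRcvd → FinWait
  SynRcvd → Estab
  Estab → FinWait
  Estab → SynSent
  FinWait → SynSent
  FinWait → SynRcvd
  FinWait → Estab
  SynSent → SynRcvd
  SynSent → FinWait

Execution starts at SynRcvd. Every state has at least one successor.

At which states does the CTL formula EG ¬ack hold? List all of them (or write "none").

{Estab, FinWait, SynSent}

States satisfying ¬ack: {Estab, FinWait, SynSent}.
States satisfying EG ¬ack: {Estab, FinWait, SynSent}.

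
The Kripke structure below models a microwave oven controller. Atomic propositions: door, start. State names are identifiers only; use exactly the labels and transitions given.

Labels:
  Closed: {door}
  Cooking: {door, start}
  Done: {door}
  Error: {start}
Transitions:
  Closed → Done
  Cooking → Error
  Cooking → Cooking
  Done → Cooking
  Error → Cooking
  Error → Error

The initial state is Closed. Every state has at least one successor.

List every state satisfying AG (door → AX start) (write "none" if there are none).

{Cooking, Done, Error}

States satisfying door → AX start: {Cooking, Done, Error}.
States satisfying AG (door → AX start): {Cooking, Done, Error}.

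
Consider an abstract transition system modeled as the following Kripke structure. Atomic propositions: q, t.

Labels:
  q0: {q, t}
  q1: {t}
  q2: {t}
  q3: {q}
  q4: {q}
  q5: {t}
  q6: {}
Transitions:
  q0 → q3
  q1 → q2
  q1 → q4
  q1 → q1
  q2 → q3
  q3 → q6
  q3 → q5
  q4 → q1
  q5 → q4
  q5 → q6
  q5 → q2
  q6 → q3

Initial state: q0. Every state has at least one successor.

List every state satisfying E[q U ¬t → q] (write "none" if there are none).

States satisfying q: {q0, q3, q4}.
States satisfying ¬t → q: {q0, q1, q2, q3, q4, q5}.
States satisfying E[q U ¬t → q]: {q0, q1, q2, q3, q4, q5}.

{q0, q1, q2, q3, q4, q5}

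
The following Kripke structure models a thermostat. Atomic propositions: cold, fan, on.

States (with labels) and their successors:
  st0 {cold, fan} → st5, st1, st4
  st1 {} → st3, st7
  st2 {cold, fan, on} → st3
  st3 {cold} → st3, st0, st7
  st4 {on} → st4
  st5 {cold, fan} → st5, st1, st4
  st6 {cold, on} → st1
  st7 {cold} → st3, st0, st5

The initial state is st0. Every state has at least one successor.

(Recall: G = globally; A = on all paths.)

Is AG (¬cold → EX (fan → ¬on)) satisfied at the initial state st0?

States satisfying ¬cold → EX (fan → ¬on): {st0, st1, st2, st3, st4, st5, st6, st7}.
States satisfying AG (¬cold → EX (fan → ¬on)): {st0, st1, st2, st3, st4, st5, st6, st7}.
Every state reachable from st0 satisfies ¬cold → EX (fan → ¬on).
st0 ∈ Sat(AG (¬cold → EX (fan → ¬on))).

Satisfied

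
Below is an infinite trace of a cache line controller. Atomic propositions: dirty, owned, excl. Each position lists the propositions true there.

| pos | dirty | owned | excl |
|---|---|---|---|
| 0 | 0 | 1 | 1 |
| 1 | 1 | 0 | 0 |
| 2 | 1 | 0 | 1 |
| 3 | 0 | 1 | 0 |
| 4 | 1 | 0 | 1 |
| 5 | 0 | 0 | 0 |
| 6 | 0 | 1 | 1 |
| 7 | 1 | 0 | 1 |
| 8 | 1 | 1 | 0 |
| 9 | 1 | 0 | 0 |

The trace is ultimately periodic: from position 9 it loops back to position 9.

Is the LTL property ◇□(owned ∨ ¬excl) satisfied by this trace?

Holds

□(owned ∨ ¬excl) holds at position 8, which is reachable from 0, so ◇□(owned ∨ ¬excl) holds.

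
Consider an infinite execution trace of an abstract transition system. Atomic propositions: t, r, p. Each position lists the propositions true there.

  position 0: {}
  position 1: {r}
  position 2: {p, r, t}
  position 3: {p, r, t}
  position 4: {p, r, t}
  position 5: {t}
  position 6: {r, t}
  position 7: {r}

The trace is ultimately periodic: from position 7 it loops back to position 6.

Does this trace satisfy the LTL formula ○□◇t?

The position after 0 is 1; □◇t is true there.

Yes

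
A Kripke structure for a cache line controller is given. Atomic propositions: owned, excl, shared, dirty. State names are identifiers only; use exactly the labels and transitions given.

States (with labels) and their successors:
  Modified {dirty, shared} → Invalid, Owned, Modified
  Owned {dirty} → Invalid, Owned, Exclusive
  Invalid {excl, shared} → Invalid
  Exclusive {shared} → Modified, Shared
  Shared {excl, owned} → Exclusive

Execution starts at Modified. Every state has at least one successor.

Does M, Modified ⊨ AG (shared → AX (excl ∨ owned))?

States satisfying shared → AX (excl ∨ owned): {Owned, Invalid, Shared}.
States satisfying AG (shared → AX (excl ∨ owned)): {Invalid}.
Exclusive is reachable from Modified and violates shared → AX (excl ∨ owned), so AG fails at Modified.
Modified ∉ Sat(AG (shared → AX (excl ∨ owned))).

Does not hold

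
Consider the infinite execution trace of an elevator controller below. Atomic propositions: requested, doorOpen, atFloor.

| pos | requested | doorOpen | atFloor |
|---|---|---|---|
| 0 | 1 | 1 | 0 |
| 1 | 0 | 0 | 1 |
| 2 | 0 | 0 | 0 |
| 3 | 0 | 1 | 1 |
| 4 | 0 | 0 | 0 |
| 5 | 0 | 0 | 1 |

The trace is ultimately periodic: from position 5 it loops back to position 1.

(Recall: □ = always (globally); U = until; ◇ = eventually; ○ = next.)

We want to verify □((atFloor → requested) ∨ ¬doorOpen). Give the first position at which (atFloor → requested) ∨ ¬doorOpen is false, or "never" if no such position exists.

Check (atFloor → requested) ∨ ¬doorOpen at each position in order: 0 ✓, 1 ✓, 2 ✓.
At position 3 the labels are {atFloor, doorOpen}, so (atFloor → requested) ∨ ¬doorOpen is false there. This is the first violation.

3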